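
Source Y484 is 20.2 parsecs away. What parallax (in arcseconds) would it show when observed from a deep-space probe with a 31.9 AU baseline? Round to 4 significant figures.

1.579 arcsec

p (arcsec) = B (AU) / d (pc).
p = 31.9 / 20.2 = 1.5792 arcsec.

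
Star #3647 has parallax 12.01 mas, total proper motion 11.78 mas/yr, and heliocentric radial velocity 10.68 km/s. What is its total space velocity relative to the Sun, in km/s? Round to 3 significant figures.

d = 1/p = 1/0.01201″ = 83.264 pc.
μ = 11.78 mas/yr = 0.01178 ″/yr.
v_t = 4.740 μ d = 4.740 × 0.01178 × 83.264 = 4.6492 km/s.
v = √(v_r² + v_t²) = √(10.68² + 4.6492²) = √135.677 = 11.648 km/s.

11.6 km/s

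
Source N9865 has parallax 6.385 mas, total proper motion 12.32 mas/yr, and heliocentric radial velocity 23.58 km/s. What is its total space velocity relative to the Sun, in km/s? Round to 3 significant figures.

25.3 km/s

d = 1/p = 1/0.006385″ = 156.62 pc.
μ = 12.32 mas/yr = 0.01232 ″/yr.
v_t = 4.740 μ d = 4.740 × 0.01232 × 156.62 = 9.1461 km/s.
v = √(v_r² + v_t²) = √(23.58² + 9.1461²) = √639.668 = 25.292 km/s.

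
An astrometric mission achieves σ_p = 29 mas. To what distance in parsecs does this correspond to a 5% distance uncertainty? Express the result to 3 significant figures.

1.72 pc

σ_d/d = σ_p/p, so the condition is σ_p/p ≤ 0.05, i.e. p ≥ σ_p/0.05.
p_min = 29/0.05 = 580 mas = 0.58 arcsec.
d_max = 1/p_min = 1/0.58 = 1.7241 pc.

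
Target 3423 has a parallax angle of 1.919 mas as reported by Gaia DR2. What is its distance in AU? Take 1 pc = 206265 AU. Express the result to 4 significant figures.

1.075 × 10^8 AU

p = 1.919 mas = 0.001919 arcsec.
d = 1/p = 1/0.001919 = 521.1 pc.
In AU: 521.1 × 206265 = 1.0748 × 10^8 AU.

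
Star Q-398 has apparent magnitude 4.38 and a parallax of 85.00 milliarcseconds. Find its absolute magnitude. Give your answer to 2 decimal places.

d = 1/p = 1/0.08500″ = 11.765 pc.
m − M = 5 log₁₀(11.765) − 5 = 5.3530 − 5 = 0.3530.
M = m − (m − M) = 4.38 − 0.3530 = 4.03.

M = 4.03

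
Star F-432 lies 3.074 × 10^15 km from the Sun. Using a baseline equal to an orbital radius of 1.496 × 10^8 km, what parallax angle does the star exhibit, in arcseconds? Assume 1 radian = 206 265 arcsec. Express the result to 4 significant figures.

θ ≈ B/d = (1.496 × 10^8) / (3.074 × 10^15) = 4.8666 × 10^-8 rad.
In arcseconds: 4.8666 × 10^-8 × 206265 = 0.010038″.

0.01004 arcsec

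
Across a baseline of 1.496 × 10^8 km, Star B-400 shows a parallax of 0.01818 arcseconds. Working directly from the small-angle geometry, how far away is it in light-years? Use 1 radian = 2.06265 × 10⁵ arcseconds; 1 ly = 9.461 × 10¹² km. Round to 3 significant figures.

θ = 0.01818″ = 0.01818/206265 = 8.8139 × 10^-8 rad.
d = B/θ = (1.496 × 10^8) / (8.8139 × 10^-8) = 1.6973 × 10^15 km = (1.6973 × 10^15) / (9.461 × 10^12) ly = 179.4 ly.

179 ly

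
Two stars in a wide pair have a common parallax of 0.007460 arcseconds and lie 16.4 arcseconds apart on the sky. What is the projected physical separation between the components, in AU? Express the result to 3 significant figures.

d = 1/p = 1/0.007460″ = 134.05 pc.
At distance d (pc), an angle of θ arcsec spans θ·d AU: s = 16.4 × 134.05 = 2198.4 AU.

2200 AU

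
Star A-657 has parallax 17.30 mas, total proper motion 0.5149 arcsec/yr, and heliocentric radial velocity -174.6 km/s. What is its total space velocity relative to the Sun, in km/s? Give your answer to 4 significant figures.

224.5 km/s

d = 1/p = 1/0.01730″ = 57.803 pc.
v_t = 4.740 μ d = 4.740 × 0.5149 × 57.803 = 141.08 km/s.
v = √(v_r² + v_t²) = √((-174.6)² + 141.08²) = √50388.7 = 224.47 km/s.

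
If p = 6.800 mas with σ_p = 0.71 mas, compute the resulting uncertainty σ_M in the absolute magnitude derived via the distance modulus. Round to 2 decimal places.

σ_M = 0.23 mag

M = m − 5 log₁₀ d + 5 = m + 5 log₁₀ p + 5, so ∂M/∂p = 5/(p ln 10).
σ_M = (5/ln 10) · (σ_p/p) = 2.1715 × 0.71/6.800 = 2.1715 × 0.10441 = 0.22673.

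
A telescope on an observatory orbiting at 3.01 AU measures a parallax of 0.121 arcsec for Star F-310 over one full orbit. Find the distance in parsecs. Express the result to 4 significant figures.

24.88 pc

With baseline B (in AU) and parallax p (in arcsec), d = B/p parsecs.
d = 3.01 / 0.121 = 24.876 pc.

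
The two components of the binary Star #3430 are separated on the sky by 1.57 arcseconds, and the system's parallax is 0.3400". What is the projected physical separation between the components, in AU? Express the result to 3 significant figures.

d = 1/p = 1/0.3400″ = 2.9412 pc.
At distance d (pc), an angle of θ arcsec spans θ·d AU: s = 1.57 × 2.9412 = 4.6177 AU.

4.62 AU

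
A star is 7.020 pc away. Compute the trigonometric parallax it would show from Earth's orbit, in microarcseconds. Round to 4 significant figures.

142500 μas

p = 1/d = 1/7.02 = 0.14245 arcsec.
= 0.14245 × 10⁶ = 1.4245 × 10^5 μas.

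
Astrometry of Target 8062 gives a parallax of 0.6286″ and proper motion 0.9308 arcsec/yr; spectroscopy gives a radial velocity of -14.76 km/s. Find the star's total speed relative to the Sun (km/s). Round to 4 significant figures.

16.34 km/s

d = 1/p = 1/0.6286″ = 1.5908 pc.
v_t = 4.740 μ d = 4.740 × 0.9308 × 1.5908 = 7.0186 km/s.
v = √(v_r² + v_t²) = √((-14.76)² + 7.0186²) = √267.118 = 16.344 km/s.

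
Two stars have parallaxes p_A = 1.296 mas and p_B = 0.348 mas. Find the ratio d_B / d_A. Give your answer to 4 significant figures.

3.724

Since d = 1/p, d_B/d_A = p_A/p_B.
= 1.296 / 0.348 = 3.7241.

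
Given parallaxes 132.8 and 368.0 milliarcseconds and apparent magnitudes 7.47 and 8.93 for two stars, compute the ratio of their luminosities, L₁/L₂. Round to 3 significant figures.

L₁/L₂ = 29.5

d₁ = 1/p₁ = 1/0.1328″ = 7.5301 pc; d₂ = 1/p₂ = 1/0.3680″ = 2.7174 pc.
M₁ = m₁ − 5 log₁₀ d₁ + 5 = 7.47 − 4.3840 + 5 = 8.0860.
M₂ = 8.93 − 2.1708 + 5 = 11.7592.
L₁/L₂ = 10^(0.4(M₂ − M₁)) = 10^(0.4 × 3.6732) = 10^1.46928 = 29.463.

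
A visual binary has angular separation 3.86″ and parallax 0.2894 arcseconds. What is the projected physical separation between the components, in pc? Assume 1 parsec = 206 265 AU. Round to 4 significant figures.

d = 1/p = 1/0.2894″ = 3.4554 pc.
At distance d (pc), an angle of θ arcsec spans θ·d AU: s = 3.86 × 3.4554 = 13.338 AU.
= 13.338 / 206265 = 6.4664 × 10^-5 pc.

6.466 × 10^-5 pc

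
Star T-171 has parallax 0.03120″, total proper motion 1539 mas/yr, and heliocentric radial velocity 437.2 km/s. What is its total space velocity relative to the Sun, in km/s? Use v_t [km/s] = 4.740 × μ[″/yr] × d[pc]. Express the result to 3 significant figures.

496 km/s

d = 1/p = 1/0.03120″ = 32.051 pc.
μ = 1539 mas/yr = 1.539 ″/yr.
v_t = 4.740 μ d = 4.740 × 1.539 × 32.051 = 233.81 km/s.
v = √(v_r² + v_t²) = √(437.2² + 233.81²) = √245811 = 495.79 km/s.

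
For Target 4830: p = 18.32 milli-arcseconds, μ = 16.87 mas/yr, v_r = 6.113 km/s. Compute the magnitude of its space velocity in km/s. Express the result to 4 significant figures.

7.511 km/s

d = 1/p = 1/0.01832″ = 54.585 pc.
μ = 16.87 mas/yr = 0.01687 ″/yr.
v_t = 4.740 μ d = 4.740 × 0.01687 × 54.585 = 4.3648 km/s.
v = √(v_r² + v_t²) = √(6.113² + 4.3648²) = √56.4202 = 7.5113 km/s.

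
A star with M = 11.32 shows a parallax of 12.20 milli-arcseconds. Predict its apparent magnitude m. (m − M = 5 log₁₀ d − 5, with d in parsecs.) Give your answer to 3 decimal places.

d = 1/p = 1/0.01220″ = 81.967 pc.
m − M = 5 log₁₀ d − 5 = 5 log₁₀(81.967) − 5 = 9.5682 − 5 = 4.5682.
m = M + (m − M) = 11.32 + 4.5682 = 15.888.

m = 15.888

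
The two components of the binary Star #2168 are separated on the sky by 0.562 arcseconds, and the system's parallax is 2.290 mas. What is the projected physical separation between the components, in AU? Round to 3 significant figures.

245 AU

d = 1/p = 1/0.002290″ = 436.68 pc.
At distance d (pc), an angle of θ arcsec spans θ·d AU: s = 0.562 × 436.68 = 245.41 AU.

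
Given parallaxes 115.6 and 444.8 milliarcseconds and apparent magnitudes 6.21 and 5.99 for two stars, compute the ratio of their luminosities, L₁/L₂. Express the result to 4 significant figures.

d₁ = 1/p₁ = 1/0.1156″ = 8.6505 pc; d₂ = 1/p₂ = 1/0.4448″ = 2.2482 pc.
M₁ = m₁ − 5 log₁₀ d₁ + 5 = 6.21 − 4.6852 + 5 = 6.5248.
M₂ = 5.99 − 1.7592 + 5 = 9.2308.
L₁/L₂ = 10^(0.4(M₂ − M₁)) = 10^(0.4 × 2.7060) = 10^1.08240 = 12.089.

L₁/L₂ = 12.09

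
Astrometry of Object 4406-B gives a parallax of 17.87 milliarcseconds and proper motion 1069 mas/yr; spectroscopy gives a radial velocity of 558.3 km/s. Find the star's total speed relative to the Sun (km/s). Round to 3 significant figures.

626 km/s

d = 1/p = 1/0.01787″ = 55.96 pc.
μ = 1069 mas/yr = 1.069 ″/yr.
v_t = 4.740 μ d = 4.740 × 1.069 × 55.96 = 283.55 km/s.
v = √(v_r² + v_t²) = √(558.3² + 283.55²) = √392099 = 626.18 km/s.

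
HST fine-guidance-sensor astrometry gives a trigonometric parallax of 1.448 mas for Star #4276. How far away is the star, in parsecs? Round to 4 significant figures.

p = 1.448 mas = 0.001448 arcsec.
d = 1/p = 1/0.001448 = 690.61 pc.

690.6 pc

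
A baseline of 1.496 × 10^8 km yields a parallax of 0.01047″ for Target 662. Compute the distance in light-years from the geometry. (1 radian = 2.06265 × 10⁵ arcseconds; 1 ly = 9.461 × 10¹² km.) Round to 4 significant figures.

θ = 0.01047″ = 0.01047/206265 = 5.0760 × 10^-8 rad.
d = B/θ = (1.496 × 10^8) / (5.0760 × 10^-8) = 2.9472 × 10^15 km = (2.9472 × 10^15) / (9.461 × 10^12) ly = 311.51 ly.

311.5 ly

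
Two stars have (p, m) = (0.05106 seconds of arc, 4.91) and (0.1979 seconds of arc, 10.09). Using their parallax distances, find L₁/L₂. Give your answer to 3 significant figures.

L₁/L₂ = 1770

d₁ = 1/p₁ = 1/0.05106″ = 19.585 pc; d₂ = 1/p₂ = 1/0.1979″ = 5.0531 pc.
M₁ = m₁ − 5 log₁₀ d₁ + 5 = 4.91 − 6.4596 + 5 = 3.4504.
M₂ = 10.09 − 3.5178 + 5 = 11.5722.
L₁/L₂ = 10^(0.4(M₂ − M₁)) = 10^(0.4 × 8.1218) = 10^3.24872 = 1773.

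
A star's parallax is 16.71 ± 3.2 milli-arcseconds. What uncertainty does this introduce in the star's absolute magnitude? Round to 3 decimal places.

σ_M = 0.416 mag

M = m − 5 log₁₀ d + 5 = m + 5 log₁₀ p + 5, so ∂M/∂p = 5/(p ln 10).
σ_M = (5/ln 10) · (σ_p/p) = 2.1715 × 3.2/16.71 = 2.1715 × 0.1915 = 0.41584.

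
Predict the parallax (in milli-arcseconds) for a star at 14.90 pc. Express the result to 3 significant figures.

67.1 mas

p = 1/d = 1/14.9 = 0.067114 arcsec.
= 0.067114 × 1000 = 67.114 mas.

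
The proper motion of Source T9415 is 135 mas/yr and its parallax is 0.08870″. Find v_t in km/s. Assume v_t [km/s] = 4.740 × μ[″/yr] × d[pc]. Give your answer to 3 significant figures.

7.21 km/s

d = 1/p = 1/0.08870″ = 11.274 pc.
μ = 135 mas/yr = 0.135 ″/yr.
v_t = 4.74 × μ × d = 4.74 × 0.135 × 11.274 = 7.2142 km/s.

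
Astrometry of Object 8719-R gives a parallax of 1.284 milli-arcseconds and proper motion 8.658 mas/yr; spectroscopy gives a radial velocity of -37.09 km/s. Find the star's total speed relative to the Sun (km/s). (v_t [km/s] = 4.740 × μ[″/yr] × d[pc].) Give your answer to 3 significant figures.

49.0 km/s

d = 1/p = 1/0.001284″ = 778.82 pc.
μ = 8.658 mas/yr = 0.008658 ″/yr.
v_t = 4.740 μ d = 4.740 × 0.008658 × 778.82 = 31.962 km/s.
v = √(v_r² + v_t²) = √((-37.09)² + 31.962²) = √2397.24 = 48.962 km/s.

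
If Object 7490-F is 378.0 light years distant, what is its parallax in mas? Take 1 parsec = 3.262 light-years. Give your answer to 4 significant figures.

d = 378.0 ly ÷ 3.262 = 115.88 pc.
p = 1/d = 1/115.88 = 0.0086296 arcsec.
= 0.0086296 × 1000 = 8.6296 mas.

8.630 mas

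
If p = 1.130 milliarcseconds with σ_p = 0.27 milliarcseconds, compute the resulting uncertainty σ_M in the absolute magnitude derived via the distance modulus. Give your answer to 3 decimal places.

M = m − 5 log₁₀ d + 5 = m + 5 log₁₀ p + 5, so ∂M/∂p = 5/(p ln 10).
σ_M = (5/ln 10) · (σ_p/p) = 2.1715 × 0.27/1.130 = 2.1715 × 0.23894 = 0.51886.

σ_M = 0.519 mag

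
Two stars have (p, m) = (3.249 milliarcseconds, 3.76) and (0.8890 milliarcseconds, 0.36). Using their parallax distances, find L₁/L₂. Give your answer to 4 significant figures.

L₁/L₂ = 0.003268

d₁ = 1/p₁ = 1/0.003249″ = 307.79 pc; d₂ = 1/p₂ = 1/0.0008890″ = 1124.9 pc.
M₁ = m₁ − 5 log₁₀ d₁ + 5 = 3.76 − 12.4413 + 5 = -3.6813.
M₂ = 0.36 − 15.2556 + 5 = -9.8956.
L₁/L₂ = 10^(0.4(M₂ − M₁)) = 10^(0.4 × (-6.2143)) = 10^(-2.48572) = 0.003268.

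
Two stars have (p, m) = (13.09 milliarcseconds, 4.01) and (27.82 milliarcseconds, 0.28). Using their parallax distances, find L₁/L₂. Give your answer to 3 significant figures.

d₁ = 1/p₁ = 1/0.01309″ = 76.394 pc; d₂ = 1/p₂ = 1/0.02782″ = 35.945 pc.
M₁ = m₁ − 5 log₁₀ d₁ + 5 = 4.01 − 9.4153 + 5 = -0.4053.
M₂ = 0.28 − 7.7782 + 5 = -2.4982.
L₁/L₂ = 10^(0.4(M₂ − M₁)) = 10^(0.4 × (-2.0929)) = 10^(-0.83716) = 0.14549.

L₁/L₂ = 0.145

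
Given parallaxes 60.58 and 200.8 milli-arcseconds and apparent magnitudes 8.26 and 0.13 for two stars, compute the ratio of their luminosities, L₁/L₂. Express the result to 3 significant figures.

L₁/L₂ = 0.00615

d₁ = 1/p₁ = 1/0.06058″ = 16.507 pc; d₂ = 1/p₂ = 1/0.2008″ = 4.9801 pc.
M₁ = m₁ − 5 log₁₀ d₁ + 5 = 8.26 − 6.0883 + 5 = 7.1717.
M₂ = 0.13 − 3.4862 + 5 = 1.6438.
L₁/L₂ = 10^(0.4(M₂ − M₁)) = 10^(0.4 × (-5.5279)) = 10^(-2.21116) = 0.0061495.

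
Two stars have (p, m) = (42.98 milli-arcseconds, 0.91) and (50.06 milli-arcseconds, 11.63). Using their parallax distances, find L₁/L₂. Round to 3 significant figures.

L₁/L₂ = 26300

d₁ = 1/p₁ = 1/0.04298″ = 23.267 pc; d₂ = 1/p₂ = 1/0.05006″ = 19.976 pc.
M₁ = m₁ − 5 log₁₀ d₁ + 5 = 0.91 − 6.8337 + 5 = -0.9237.
M₂ = 11.63 − 6.5025 + 5 = 10.1275.
L₁/L₂ = 10^(0.4(M₂ − M₁)) = 10^(0.4 × 11.0512) = 10^4.42048 = 26332.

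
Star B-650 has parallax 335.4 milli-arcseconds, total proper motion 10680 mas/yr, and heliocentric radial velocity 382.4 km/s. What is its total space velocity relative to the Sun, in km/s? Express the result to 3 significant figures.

411 km/s

d = 1/p = 1/0.3354″ = 2.9815 pc.
μ = 10680 mas/yr = 10.68 ″/yr.
v_t = 4.740 μ d = 4.740 × 10.68 × 2.9815 = 150.93 km/s.
v = √(v_r² + v_t²) = √(382.4² + 150.93²) = √169010 = 411.11 km/s.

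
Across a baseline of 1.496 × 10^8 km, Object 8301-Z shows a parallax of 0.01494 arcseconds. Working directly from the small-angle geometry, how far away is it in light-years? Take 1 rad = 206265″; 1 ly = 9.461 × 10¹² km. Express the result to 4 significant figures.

θ = 0.01494″ = 0.01494/206265 = 7.2431 × 10^-8 rad.
d = B/θ = (1.496 × 10^8) / (7.2431 × 10^-8) = 2.0654 × 10^15 km = (2.0654 × 10^15) / (9.461 × 10^12) ly = 218.31 ly.

218.3 ly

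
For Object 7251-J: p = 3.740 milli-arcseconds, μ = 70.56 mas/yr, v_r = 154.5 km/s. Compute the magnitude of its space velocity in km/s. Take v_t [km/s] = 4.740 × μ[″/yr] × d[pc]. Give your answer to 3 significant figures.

179 km/s

d = 1/p = 1/0.003740″ = 267.38 pc.
μ = 70.56 mas/yr = 0.07056 ″/yr.
v_t = 4.740 μ d = 4.740 × 0.07056 × 267.38 = 89.426 km/s.
v = √(v_r² + v_t²) = √(154.5² + 89.426²) = √31867.3 = 178.51 km/s.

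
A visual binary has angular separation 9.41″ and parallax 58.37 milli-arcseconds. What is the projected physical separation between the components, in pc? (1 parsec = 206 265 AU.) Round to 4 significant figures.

0.0007816 pc

d = 1/p = 1/0.05837″ = 17.132 pc.
At distance d (pc), an angle of θ arcsec spans θ·d AU: s = 9.41 × 17.132 = 161.21 AU.
= 161.21 / 206265 = 0.00078157 pc.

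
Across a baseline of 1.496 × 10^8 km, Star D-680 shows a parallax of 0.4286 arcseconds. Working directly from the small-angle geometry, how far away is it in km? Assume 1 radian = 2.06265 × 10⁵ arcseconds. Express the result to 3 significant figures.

7.20 × 10^13 km

θ = 0.4286″ = 0.4286/206265 = 2.0779 × 10^-6 rad.
d = B/θ = (1.496 × 10^8) / (2.0779 × 10^-6) = 7.1996 × 10^13 km.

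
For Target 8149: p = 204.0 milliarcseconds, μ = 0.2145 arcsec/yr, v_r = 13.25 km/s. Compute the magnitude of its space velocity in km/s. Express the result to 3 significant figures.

d = 1/p = 1/0.2040″ = 4.902 pc.
v_t = 4.740 μ d = 4.740 × 0.2145 × 4.902 = 4.984 km/s.
v = √(v_r² + v_t²) = √(13.25² + 4.984²) = √200.403 = 14.156 km/s.

14.2 km/s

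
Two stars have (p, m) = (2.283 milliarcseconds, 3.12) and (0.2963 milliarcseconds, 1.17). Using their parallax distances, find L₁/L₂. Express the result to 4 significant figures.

d₁ = 1/p₁ = 1/0.002283″ = 438.02 pc; d₂ = 1/p₂ = 1/0.0002963″ = 3375 pc.
M₁ = m₁ − 5 log₁₀ d₁ + 5 = 3.12 − 13.2075 + 5 = -5.0875.
M₂ = 1.17 − 17.6414 + 5 = -11.4714.
L₁/L₂ = 10^(0.4(M₂ − M₁)) = 10^(0.4 × (-6.3839)) = 10^(-2.55356) = 0.0027954.

L₁/L₂ = 0.002795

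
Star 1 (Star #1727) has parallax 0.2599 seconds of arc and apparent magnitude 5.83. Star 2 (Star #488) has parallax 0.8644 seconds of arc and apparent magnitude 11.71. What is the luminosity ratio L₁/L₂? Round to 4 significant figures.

d₁ = 1/p₁ = 1/0.2599″ = 3.8476 pc; d₂ = 1/p₂ = 1/0.8644″ = 1.1569 pc.
M₁ = m₁ − 5 log₁₀ d₁ + 5 = 5.83 − 2.9259 + 5 = 7.9041.
M₂ = 11.71 − 0.3165 + 5 = 16.3935.
L₁/L₂ = 10^(0.4(M₂ − M₁)) = 10^(0.4 × 8.4894) = 10^3.39576 = 2487.5.

L₁/L₂ = 2488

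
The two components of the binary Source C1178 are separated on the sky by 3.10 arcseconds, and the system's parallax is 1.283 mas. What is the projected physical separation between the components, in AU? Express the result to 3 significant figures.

2420 AU

d = 1/p = 1/0.001283″ = 779.42 pc.
At distance d (pc), an angle of θ arcsec spans θ·d AU: s = 3.10 × 779.42 = 2416.2 AU.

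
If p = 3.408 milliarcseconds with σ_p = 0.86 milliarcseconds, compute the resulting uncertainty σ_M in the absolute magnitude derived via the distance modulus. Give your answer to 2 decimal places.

σ_M = 0.55 mag

M = m − 5 log₁₀ d + 5 = m + 5 log₁₀ p + 5, so ∂M/∂p = 5/(p ln 10).
σ_M = (5/ln 10) · (σ_p/p) = 2.1715 × 0.86/3.408 = 2.1715 × 0.25235 = 0.54798.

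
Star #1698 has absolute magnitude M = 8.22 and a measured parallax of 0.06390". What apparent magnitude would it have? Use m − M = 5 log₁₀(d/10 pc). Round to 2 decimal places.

m = 9.19

d = 1/p = 1/0.06390″ = 15.649 pc.
m − M = 5 log₁₀ d − 5 = 5 log₁₀(15.649) − 5 = 5.9724 − 5 = 0.9724.
m = M + (m − M) = 8.22 + 0.9724 = 9.19.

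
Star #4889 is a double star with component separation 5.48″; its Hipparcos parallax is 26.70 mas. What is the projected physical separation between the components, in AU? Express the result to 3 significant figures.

205 AU

d = 1/p = 1/0.02670″ = 37.453 pc.
At distance d (pc), an angle of θ arcsec spans θ·d AU: s = 5.48 × 37.453 = 205.24 AU.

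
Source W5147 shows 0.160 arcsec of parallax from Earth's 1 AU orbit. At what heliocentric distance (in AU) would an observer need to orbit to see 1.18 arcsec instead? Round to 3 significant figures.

Parallax scales linearly with baseline: p ∝ B, so B = p_target / p_Earth × 1 AU.
B = 1.18 / 0.160 = 7.375 AU.

7.38 AU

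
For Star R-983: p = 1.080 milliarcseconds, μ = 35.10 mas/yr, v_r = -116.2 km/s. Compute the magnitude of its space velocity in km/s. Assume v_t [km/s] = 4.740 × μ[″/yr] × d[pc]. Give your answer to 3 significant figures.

d = 1/p = 1/0.001080″ = 925.93 pc.
μ = 35.10 mas/yr = 0.03510 ″/yr.
v_t = 4.740 μ d = 4.740 × 0.03510 × 925.93 = 154.05 km/s.
v = √(v_r² + v_t²) = √((-116.2)² + 154.05²) = √37233.8 = 192.96 km/s.

193 km/s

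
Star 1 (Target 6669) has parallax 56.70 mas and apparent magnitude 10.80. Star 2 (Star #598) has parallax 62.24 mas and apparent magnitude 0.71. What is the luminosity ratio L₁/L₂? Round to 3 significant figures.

d₁ = 1/p₁ = 1/0.05670″ = 17.637 pc; d₂ = 1/p₂ = 1/0.06224″ = 16.067 pc.
M₁ = m₁ − 5 log₁₀ d₁ + 5 = 10.80 − 6.2321 + 5 = 9.5679.
M₂ = 0.71 − 6.0297 + 5 = -0.3197.
L₁/L₂ = 10^(0.4(M₂ − M₁)) = 10^(0.4 × (-9.8876)) = 10^(-3.95504) = 0.00011091.

L₁/L₂ = 0.000111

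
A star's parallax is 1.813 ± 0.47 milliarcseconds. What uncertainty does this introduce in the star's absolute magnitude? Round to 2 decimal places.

σ_M = 0.56 mag

M = m − 5 log₁₀ d + 5 = m + 5 log₁₀ p + 5, so ∂M/∂p = 5/(p ln 10).
σ_M = (5/ln 10) · (σ_p/p) = 2.1715 × 0.47/1.813 = 2.1715 × 0.25924 = 0.56294.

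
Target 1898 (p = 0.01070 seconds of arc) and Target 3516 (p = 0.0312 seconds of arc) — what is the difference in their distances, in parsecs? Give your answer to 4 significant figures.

d_A = 1/0.01070″ = 93.458 pc; d_B = 1/0.03120″ = 32.051 pc.
|d_B − d_A| = |32.051 − 93.458| = 61.407 pc.

61.41 pc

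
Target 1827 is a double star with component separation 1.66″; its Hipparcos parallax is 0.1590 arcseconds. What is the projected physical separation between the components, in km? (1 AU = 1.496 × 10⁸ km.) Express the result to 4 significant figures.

d = 1/p = 1/0.1590″ = 6.2893 pc.
At distance d (pc), an angle of θ arcsec spans θ·d AU: s = 1.66 × 6.2893 = 10.44 AU.
= 10.44 × 1.496 × 10⁸ km = 1.5618 × 10^9 km.

1.562 × 10^9 km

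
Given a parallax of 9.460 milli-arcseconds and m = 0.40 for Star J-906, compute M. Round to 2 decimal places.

d = 1/p = 1/0.009460″ = 105.71 pc.
m − M = 5 log₁₀(105.71) − 5 = 10.1206 − 5 = 5.1206.
M = m − (m − M) = 0.40 − 5.1206 = -4.72.

M = -4.72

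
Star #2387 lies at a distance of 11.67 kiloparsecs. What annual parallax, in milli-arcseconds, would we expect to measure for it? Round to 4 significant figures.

0.08569 mas

d = 11.67 kpc = 11670 pc.
p = 1/d = 1/11670 = 0.00008569 arcsec.
= 0.00008569 × 1000 = 0.08569 mas.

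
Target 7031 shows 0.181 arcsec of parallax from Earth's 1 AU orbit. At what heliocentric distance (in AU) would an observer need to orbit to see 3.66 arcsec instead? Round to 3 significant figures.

Parallax scales linearly with baseline: p ∝ B, so B = p_target / p_Earth × 1 AU.
B = 3.66 / 0.181 = 20.221 AU.

20.2 AU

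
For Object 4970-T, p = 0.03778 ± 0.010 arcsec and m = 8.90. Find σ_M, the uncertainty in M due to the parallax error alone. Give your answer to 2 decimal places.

σ_M = 0.57 mag

M = m − 5 log₁₀ d + 5 = m + 5 log₁₀ p + 5, so ∂M/∂p = 5/(p ln 10).
σ_M = (5/ln 10) · (σ_p/p) = 2.1715 × 0.010/0.03778 = 2.1715 × 0.26469 = 0.57477.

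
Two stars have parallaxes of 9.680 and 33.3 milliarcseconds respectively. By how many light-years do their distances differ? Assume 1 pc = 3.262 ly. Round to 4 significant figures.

239.0 ly

d_A = 1/0.009680″ = 103.31 pc; d_B = 1/0.03330″ = 30.03 pc.
|d_B − d_A| = |30.03 − 103.31| = 73.28 pc = 73.28 × 3.262 ly = 239.04 ly.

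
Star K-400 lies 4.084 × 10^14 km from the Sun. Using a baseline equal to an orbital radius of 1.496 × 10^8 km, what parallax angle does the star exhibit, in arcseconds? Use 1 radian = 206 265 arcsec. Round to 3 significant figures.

0.0756 arcsec

θ ≈ B/d = (1.496 × 10^8) / (4.084 × 10^14) = 3.6631 × 10^-7 rad.
In arcseconds: 3.6631 × 10^-7 × 206265 = 0.075557″.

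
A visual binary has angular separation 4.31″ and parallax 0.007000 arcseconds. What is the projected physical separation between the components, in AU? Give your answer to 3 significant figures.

616 AU

d = 1/p = 1/0.007000″ = 142.86 pc.
At distance d (pc), an angle of θ arcsec spans θ·d AU: s = 4.31 × 142.86 = 615.73 AU.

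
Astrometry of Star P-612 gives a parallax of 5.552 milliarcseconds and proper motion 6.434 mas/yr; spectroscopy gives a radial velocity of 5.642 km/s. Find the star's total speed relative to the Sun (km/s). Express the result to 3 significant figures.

7.87 km/s

d = 1/p = 1/0.005552″ = 180.12 pc.
μ = 6.434 mas/yr = 0.006434 ″/yr.
v_t = 4.740 μ d = 4.740 × 0.006434 × 180.12 = 5.4931 km/s.
v = √(v_r² + v_t²) = √(5.642² + 5.4931²) = √62.0063 = 7.8744 km/s.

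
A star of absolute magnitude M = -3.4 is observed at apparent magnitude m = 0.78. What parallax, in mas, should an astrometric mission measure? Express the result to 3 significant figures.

m − M = 0.78 − (-3.4) = 4.18.
d = 10^((m−M)/5 + 1) = 10^1.836 = 68.549 pc.
p = 1/d = 1/68.549 = 0.014588 arcsec = 14.588 mas.

14.6 mas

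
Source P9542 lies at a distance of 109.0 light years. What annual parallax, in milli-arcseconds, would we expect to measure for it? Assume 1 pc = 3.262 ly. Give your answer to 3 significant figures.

29.9 mas

d = 109.0 ly ÷ 3.262 = 33.415 pc.
p = 1/d = 1/33.415 = 0.029927 arcsec.
= 0.029927 × 1000 = 29.927 mas.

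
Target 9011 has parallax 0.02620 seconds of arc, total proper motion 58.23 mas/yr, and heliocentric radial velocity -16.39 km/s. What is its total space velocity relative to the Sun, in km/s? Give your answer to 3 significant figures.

d = 1/p = 1/0.02620″ = 38.168 pc.
μ = 58.23 mas/yr = 0.05823 ″/yr.
v_t = 4.740 μ d = 4.740 × 0.05823 × 38.168 = 10.535 km/s.
v = √(v_r² + v_t²) = √((-16.39)² + 10.535²) = √379.618 = 19.484 km/s.

19.5 km/s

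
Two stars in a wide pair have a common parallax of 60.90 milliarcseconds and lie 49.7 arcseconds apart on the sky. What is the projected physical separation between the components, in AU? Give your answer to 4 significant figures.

816.1 AU

d = 1/p = 1/0.06090″ = 16.42 pc.
At distance d (pc), an angle of θ arcsec spans θ·d AU: s = 49.7 × 16.42 = 816.07 AU.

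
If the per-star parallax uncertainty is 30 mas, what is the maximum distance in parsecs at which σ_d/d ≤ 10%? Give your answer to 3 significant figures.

σ_d/d = σ_p/p, so the condition is σ_p/p ≤ 0.10, i.e. p ≥ σ_p/0.10.
p_min = 30/0.10 = 300 mas = 0.3 arcsec.
d_max = 1/p_min = 1/0.3 = 3.3333 pc.

3.33 pc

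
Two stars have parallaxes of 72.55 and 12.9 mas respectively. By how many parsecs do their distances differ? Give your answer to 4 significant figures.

63.74 pc

d_A = 1/0.07255″ = 13.784 pc; d_B = 1/0.01290″ = 77.519 pc.
|d_B − d_A| = |77.519 − 13.784| = 63.735 pc.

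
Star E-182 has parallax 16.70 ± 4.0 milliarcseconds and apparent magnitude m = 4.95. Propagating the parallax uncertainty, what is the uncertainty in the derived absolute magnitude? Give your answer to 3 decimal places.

M = m − 5 log₁₀ d + 5 = m + 5 log₁₀ p + 5, so ∂M/∂p = 5/(p ln 10).
σ_M = (5/ln 10) · (σ_p/p) = 2.1715 × 4.0/16.70 = 2.1715 × 0.23952 = 0.52012.

σ_M = 0.520 mag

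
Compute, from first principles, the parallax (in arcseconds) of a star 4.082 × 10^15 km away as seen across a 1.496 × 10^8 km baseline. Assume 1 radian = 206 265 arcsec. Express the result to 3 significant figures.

θ ≈ B/d = (1.496 × 10^8) / (4.082 × 10^15) = 3.6649 × 10^-8 rad.
In arcseconds: 3.6649 × 10^-8 × 206265 = 0.0075594″.

0.00756 arcsec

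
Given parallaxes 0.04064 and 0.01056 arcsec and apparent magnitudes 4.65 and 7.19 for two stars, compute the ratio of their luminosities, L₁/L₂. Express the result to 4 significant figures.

d₁ = 1/p₁ = 1/0.04064″ = 24.606 pc; d₂ = 1/p₂ = 1/0.01056″ = 94.697 pc.
M₁ = m₁ − 5 log₁₀ d₁ + 5 = 4.65 − 6.9552 + 5 = 2.6948.
M₂ = 7.19 − 9.8817 + 5 = 2.3083.
L₁/L₂ = 10^(0.4(M₂ − M₁)) = 10^(0.4 × (-0.3865)) = 10^(-0.15460) = 0.70049.

L₁/L₂ = 0.7005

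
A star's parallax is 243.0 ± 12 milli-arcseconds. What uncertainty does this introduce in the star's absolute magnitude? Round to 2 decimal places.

σ_M = 0.11 mag

M = m − 5 log₁₀ d + 5 = m + 5 log₁₀ p + 5, so ∂M/∂p = 5/(p ln 10).
σ_M = (5/ln 10) · (σ_p/p) = 2.1715 × 12/243.0 = 2.1715 × 0.049383 = 0.10724.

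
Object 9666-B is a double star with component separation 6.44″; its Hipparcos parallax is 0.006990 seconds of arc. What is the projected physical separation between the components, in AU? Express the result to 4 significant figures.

d = 1/p = 1/0.006990″ = 143.06 pc.
At distance d (pc), an angle of θ arcsec spans θ·d AU: s = 6.44 × 143.06 = 921.31 AU.

921.3 AU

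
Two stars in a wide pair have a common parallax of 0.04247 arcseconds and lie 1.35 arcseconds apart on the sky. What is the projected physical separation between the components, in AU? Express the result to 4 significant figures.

31.79 AU

d = 1/p = 1/0.04247″ = 23.546 pc.
At distance d (pc), an angle of θ arcsec spans θ·d AU: s = 1.35 × 23.546 = 31.787 AU.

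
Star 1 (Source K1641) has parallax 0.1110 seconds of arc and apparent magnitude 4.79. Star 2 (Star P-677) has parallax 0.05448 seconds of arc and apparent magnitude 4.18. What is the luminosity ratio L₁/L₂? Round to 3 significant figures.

L₁/L₂ = 0.137

d₁ = 1/p₁ = 1/0.1110″ = 9.009 pc; d₂ = 1/p₂ = 1/0.05448″ = 18.355 pc.
M₁ = m₁ − 5 log₁₀ d₁ + 5 = 4.79 − 4.7734 + 5 = 5.0166.
M₂ = 4.18 − 6.3188 + 5 = 2.8612.
L₁/L₂ = 10^(0.4(M₂ − M₁)) = 10^(0.4 × (-2.1554)) = 10^(-0.86216) = 0.13735.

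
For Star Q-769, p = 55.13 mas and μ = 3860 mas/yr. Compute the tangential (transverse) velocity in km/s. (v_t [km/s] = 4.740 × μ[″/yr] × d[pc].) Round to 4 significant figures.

d = 1/p = 1/0.05513″ = 18.139 pc.
μ = 3860 mas/yr = 3.86 ″/yr.
v_t = 4.74 × μ × d = 4.74 × 3.86 × 18.139 = 331.88 km/s.

331.9 km/s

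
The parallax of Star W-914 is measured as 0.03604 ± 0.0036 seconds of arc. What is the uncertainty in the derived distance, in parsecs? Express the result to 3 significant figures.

2.77 pc

d = 1/p, so σ_d = σ_p / p².
σ_d = 0.00360 / (0.03604)² = 0.00360 / 0.0012989 = 2.7716 pc.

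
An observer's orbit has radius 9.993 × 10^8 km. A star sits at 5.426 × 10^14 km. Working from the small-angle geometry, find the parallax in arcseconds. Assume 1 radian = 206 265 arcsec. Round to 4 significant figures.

0.3799 arcsec

θ ≈ B/d = (9.993 × 10^8) / (5.426 × 10^14) = 1.8417 × 10^-6 rad.
In arcseconds: 1.8417 × 10^-6 × 206265 = 0.37988″.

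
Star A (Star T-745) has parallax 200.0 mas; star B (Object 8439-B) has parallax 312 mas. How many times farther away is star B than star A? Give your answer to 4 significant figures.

Since d = 1/p, d_B/d_A = p_A/p_B.
= 200.0 / 312 = 0.64103.

0.6410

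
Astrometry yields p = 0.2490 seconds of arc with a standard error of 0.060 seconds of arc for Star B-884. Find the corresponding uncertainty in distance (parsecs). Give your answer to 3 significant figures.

d = 1/p, so σ_d = σ_p / p².
σ_d = 0.0600 / (0.2490)² = 0.0600 / 0.062001 = 0.96773 pc.

0.968 pc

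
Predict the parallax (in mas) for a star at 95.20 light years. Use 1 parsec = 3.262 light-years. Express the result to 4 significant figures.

d = 95.20 ly ÷ 3.262 = 29.185 pc.
p = 1/d = 1/29.185 = 0.034264 arcsec.
= 0.034264 × 1000 = 34.264 mas.

34.26 mas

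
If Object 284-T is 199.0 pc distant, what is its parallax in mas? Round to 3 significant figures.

p = 1/d = 1/199 = 0.0050251 arcsec.
= 0.0050251 × 1000 = 5.0251 mas.

5.03 mas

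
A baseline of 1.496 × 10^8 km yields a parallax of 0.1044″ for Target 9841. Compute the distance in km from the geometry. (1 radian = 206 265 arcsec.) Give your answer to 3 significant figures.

2.96 × 10^14 km

θ = 0.1044″ = 0.1044/206265 = 5.0615 × 10^-7 rad.
d = B/θ = (1.496 × 10^8) / (5.0615 × 10^-7) = 2.9556 × 10^14 km.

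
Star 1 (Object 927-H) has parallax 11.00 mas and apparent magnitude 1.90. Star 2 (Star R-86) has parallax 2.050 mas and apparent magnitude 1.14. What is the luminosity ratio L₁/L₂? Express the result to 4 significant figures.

L₁/L₂ = 0.01725

d₁ = 1/p₁ = 1/0.01100″ = 90.909 pc; d₂ = 1/p₂ = 1/0.002050″ = 487.8 pc.
M₁ = m₁ − 5 log₁₀ d₁ + 5 = 1.90 − 9.7930 + 5 = -2.8930.
M₂ = 1.14 − 13.4412 + 5 = -7.3012.
L₁/L₂ = 10^(0.4(M₂ − M₁)) = 10^(0.4 × (-4.4082)) = 10^(-1.76328) = 0.017247.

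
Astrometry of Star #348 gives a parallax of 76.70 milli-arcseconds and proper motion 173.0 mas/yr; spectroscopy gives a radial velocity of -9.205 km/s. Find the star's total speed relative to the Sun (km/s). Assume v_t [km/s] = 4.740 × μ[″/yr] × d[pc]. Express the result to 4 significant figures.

d = 1/p = 1/0.07670″ = 13.038 pc.
μ = 173.0 mas/yr = 0.1730 ″/yr.
v_t = 4.740 μ d = 4.740 × 0.1730 × 13.038 = 10.691 km/s.
v = √(v_r² + v_t²) = √((-9.205)² + 10.691²) = √199.03 = 14.108 km/s.

14.11 km/s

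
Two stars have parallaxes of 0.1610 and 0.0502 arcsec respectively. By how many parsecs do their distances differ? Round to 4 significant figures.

13.71 pc

d_A = 1/0.1610″ = 6.2112 pc; d_B = 1/0.05020″ = 19.92 pc.
|d_B − d_A| = |19.92 − 6.2112| = 13.709 pc.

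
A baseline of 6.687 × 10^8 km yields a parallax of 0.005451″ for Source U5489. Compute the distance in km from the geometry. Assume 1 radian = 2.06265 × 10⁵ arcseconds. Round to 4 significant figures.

θ = 0.005451″ = 0.005451/206265 = 2.6427 × 10^-8 rad.
d = B/θ = (6.687 × 10^8) / (2.6427 × 10^-8) = 2.5304 × 10^16 km.

2.530 × 10^16 km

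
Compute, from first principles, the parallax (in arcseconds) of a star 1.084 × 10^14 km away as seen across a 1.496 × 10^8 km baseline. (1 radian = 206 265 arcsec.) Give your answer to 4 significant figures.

0.2847 arcsec

θ ≈ B/d = (1.496 × 10^8) / (1.084 × 10^14) = 1.3801 × 10^-6 rad.
In arcseconds: 1.3801 × 10^-6 × 206265 = 0.28467″.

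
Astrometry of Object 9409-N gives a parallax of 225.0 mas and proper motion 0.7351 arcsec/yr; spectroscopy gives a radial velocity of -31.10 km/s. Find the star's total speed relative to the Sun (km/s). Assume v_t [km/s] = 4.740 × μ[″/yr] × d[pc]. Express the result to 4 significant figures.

34.74 km/s

d = 1/p = 1/0.2250″ = 4.4444 pc.
v_t = 4.740 μ d = 4.740 × 0.7351 × 4.4444 = 15.486 km/s.
v = √(v_r² + v_t²) = √((-31.10)² + 15.486²) = √1207.03 = 34.742 km/s.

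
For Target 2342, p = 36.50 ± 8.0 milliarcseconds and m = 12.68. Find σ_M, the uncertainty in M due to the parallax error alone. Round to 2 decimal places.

σ_M = 0.48 mag

M = m − 5 log₁₀ d + 5 = m + 5 log₁₀ p + 5, so ∂M/∂p = 5/(p ln 10).
σ_M = (5/ln 10) · (σ_p/p) = 2.1715 × 8.0/36.50 = 2.1715 × 0.21918 = 0.47595.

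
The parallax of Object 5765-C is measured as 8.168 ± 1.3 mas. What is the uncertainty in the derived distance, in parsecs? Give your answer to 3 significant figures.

19.5 pc

d = 1/p, so σ_d = σ_p / p².
σ_d = 0.00130 / (0.008168)² = 0.00130 / 0.000066716 = 19.486 pc.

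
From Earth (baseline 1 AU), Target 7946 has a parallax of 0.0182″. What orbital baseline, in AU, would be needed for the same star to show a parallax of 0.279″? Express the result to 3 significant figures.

Parallax scales linearly with baseline: p ∝ B, so B = p_target / p_Earth × 1 AU.
B = 0.279 / 0.0182 = 15.33 AU.

15.3 AU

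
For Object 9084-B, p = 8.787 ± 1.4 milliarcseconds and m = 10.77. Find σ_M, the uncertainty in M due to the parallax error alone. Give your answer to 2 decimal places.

M = m − 5 log₁₀ d + 5 = m + 5 log₁₀ p + 5, so ∂M/∂p = 5/(p ln 10).
σ_M = (5/ln 10) · (σ_p/p) = 2.1715 × 1.4/8.787 = 2.1715 × 0.15933 = 0.34599.

σ_M = 0.35 mag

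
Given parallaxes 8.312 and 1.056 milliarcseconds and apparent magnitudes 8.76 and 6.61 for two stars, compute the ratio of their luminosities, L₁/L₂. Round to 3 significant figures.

d₁ = 1/p₁ = 1/0.008312″ = 120.31 pc; d₂ = 1/p₂ = 1/0.001056″ = 946.97 pc.
M₁ = m₁ − 5 log₁₀ d₁ + 5 = 8.76 − 10.4015 + 5 = 3.3585.
M₂ = 6.61 − 14.8817 + 5 = -3.2717.
L₁/L₂ = 10^(0.4(M₂ − M₁)) = 10^(0.4 × (-6.6302)) = 10^(-2.65208) = 0.002228.

L₁/L₂ = 0.00223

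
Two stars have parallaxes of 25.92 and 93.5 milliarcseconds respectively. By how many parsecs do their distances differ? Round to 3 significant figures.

d_A = 1/0.02592″ = 38.58 pc; d_B = 1/0.09350″ = 10.695 pc.
|d_B − d_A| = |10.695 − 38.58| = 27.885 pc.

27.9 pc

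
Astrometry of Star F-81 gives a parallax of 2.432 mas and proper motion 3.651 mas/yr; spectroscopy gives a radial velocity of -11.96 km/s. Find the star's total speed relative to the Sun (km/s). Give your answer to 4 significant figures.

d = 1/p = 1/0.002432″ = 411.18 pc.
μ = 3.651 mas/yr = 0.003651 ″/yr.
v_t = 4.740 μ d = 4.740 × 0.003651 × 411.18 = 7.1158 km/s.
v = √(v_r² + v_t²) = √((-11.96)² + 7.1158²) = √193.676 = 13.917 km/s.

13.92 km/s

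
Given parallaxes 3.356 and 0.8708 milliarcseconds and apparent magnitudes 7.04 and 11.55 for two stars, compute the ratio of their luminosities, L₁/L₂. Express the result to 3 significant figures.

L₁/L₂ = 4.29

d₁ = 1/p₁ = 1/0.003356″ = 297.97 pc; d₂ = 1/p₂ = 1/0.0008708″ = 1148.4 pc.
M₁ = m₁ − 5 log₁₀ d₁ + 5 = 7.04 − 12.3709 + 5 = -0.3309.
M₂ = 11.55 − 15.3005 + 5 = 1.2495.
L₁/L₂ = 10^(0.4(M₂ − M₁)) = 10^(0.4 × 1.5804) = 10^0.63216 = 4.2871.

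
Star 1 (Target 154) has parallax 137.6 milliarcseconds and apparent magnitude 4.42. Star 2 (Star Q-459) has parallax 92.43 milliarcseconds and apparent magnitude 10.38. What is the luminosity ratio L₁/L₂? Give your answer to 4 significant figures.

L₁/L₂ = 109.2

d₁ = 1/p₁ = 1/0.1376″ = 7.2674 pc; d₂ = 1/p₂ = 1/0.09243″ = 10.819 pc.
M₁ = m₁ − 5 log₁₀ d₁ + 5 = 4.42 − 4.3069 + 5 = 5.1131.
M₂ = 10.38 − 5.1709 + 5 = 10.2091.
L₁/L₂ = 10^(0.4(M₂ − M₁)) = 10^(0.4 × 5.0960) = 10^2.03840 = 109.24.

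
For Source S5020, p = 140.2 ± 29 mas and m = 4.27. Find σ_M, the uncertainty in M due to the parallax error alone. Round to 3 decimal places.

σ_M = 0.449 mag

M = m − 5 log₁₀ d + 5 = m + 5 log₁₀ p + 5, so ∂M/∂p = 5/(p ln 10).
σ_M = (5/ln 10) · (σ_p/p) = 2.1715 × 29/140.2 = 2.1715 × 0.20685 = 0.44917.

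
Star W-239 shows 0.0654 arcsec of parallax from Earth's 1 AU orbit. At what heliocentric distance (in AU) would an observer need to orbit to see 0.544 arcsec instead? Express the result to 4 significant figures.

8.318 AU

Parallax scales linearly with baseline: p ∝ B, so B = p_target / p_Earth × 1 AU.
B = 0.544 / 0.0654 = 8.318 AU.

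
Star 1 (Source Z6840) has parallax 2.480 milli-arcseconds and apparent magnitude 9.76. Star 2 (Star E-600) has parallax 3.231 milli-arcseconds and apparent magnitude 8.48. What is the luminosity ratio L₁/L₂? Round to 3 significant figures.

d₁ = 1/p₁ = 1/0.002480″ = 403.23 pc; d₂ = 1/p₂ = 1/0.003231″ = 309.5 pc.
M₁ = m₁ − 5 log₁₀ d₁ + 5 = 9.76 − 13.0278 + 5 = 1.7322.
M₂ = 8.48 − 12.4533 + 5 = 1.0267.
L₁/L₂ = 10^(0.4(M₂ − M₁)) = 10^(0.4 × (-0.7055)) = 10^(-0.28220) = 0.52216.

L₁/L₂ = 0.522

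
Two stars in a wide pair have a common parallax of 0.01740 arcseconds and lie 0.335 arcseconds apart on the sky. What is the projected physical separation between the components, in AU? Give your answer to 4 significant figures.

19.25 AU

d = 1/p = 1/0.01740″ = 57.471 pc.
At distance d (pc), an angle of θ arcsec spans θ·d AU: s = 0.335 × 57.471 = 19.253 AU.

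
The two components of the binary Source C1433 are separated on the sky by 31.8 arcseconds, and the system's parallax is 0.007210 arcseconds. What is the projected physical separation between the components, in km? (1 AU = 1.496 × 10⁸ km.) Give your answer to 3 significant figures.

d = 1/p = 1/0.007210″ = 138.7 pc.
At distance d (pc), an angle of θ arcsec spans θ·d AU: s = 31.8 × 138.7 = 4410.7 AU.
= 4410.7 × 1.496 × 10⁸ km = 6.5984 × 10^11 km.

6.60 × 10^11 km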